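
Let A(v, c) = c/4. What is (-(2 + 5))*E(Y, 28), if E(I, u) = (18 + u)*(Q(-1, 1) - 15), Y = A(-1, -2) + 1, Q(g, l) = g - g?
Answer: 4830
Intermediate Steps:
Q(g, l) = 0
A(v, c) = c/4 (A(v, c) = c*(¼) = c/4)
Y = ½ (Y = (¼)*(-2) + 1 = -½ + 1 = ½ ≈ 0.50000)
E(I, u) = -270 - 15*u (E(I, u) = (18 + u)*(0 - 15) = (18 + u)*(-15) = -270 - 15*u)
(-(2 + 5))*E(Y, 28) = (-(2 + 5))*(-270 - 15*28) = (-1*7)*(-270 - 420) = -7*(-690) = 4830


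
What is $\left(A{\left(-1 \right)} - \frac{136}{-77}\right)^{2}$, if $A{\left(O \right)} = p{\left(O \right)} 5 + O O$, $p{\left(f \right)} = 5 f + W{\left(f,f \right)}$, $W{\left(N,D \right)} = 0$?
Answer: $\frac{2930944}{5929} \approx 494.34$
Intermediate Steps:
$p{\left(f \right)} = 5 f$ ($p{\left(f \right)} = 5 f + 0 = 5 f$)
$A{\left(O \right)} = O^{2} + 25 O$ ($A{\left(O \right)} = 5 O 5 + O O = 25 O + O^{2} = O^{2} + 25 O$)
$\left(A{\left(-1 \right)} - \frac{136}{-77}\right)^{2} = \left(- (25 - 1) - \frac{136}{-77}\right)^{2} = \left(\left(-1\right) 24 - - \frac{136}{77}\right)^{2} = \left(-24 + \frac{136}{77}\right)^{2} = \left(- \frac{1712}{77}\right)^{2} = \frac{2930944}{5929}$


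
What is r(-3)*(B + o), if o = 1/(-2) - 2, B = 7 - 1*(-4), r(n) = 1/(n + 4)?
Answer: 17/2 ≈ 8.5000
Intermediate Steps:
r(n) = 1/(4 + n)
B = 11 (B = 7 + 4 = 11)
o = -5/2 (o = -1/2 - 2 = -5/2 ≈ -2.5000)
r(-3)*(B + o) = (11 - 5/2)/(4 - 3) = (17/2)/1 = 1*(17/2) = 17/2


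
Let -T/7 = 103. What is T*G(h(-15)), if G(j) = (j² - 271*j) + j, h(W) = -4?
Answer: -790216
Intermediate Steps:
G(j) = j² - 270*j
T = -721 (T = -7*103 = -721)
T*G(h(-15)) = -(-2884)*(-270 - 4) = -(-2884)*(-274) = -721*1096 = -790216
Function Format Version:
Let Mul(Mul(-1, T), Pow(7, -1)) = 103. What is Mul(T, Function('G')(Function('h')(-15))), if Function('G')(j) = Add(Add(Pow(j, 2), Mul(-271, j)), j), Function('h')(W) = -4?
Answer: -790216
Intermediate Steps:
Function('G')(j) = Add(Pow(j, 2), Mul(-270, j))
T = -721 (T = Mul(-7, 103) = -721)
Mul(T, Function('G')(Function('h')(-15))) = Mul(-721, Mul(-4, Add(-270, -4))) = Mul(-721, Mul(-4, -274)) = Mul(-721, 1096) = -790216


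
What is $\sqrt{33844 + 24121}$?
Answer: $\sqrt{57965} \approx 240.76$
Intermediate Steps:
$\sqrt{33844 + 24121} = \sqrt{57965}$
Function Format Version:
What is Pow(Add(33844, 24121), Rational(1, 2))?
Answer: Pow(57965, Rational(1, 2)) ≈ 240.76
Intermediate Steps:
Pow(Add(33844, 24121), Rational(1, 2)) = Pow(57965, Rational(1, 2))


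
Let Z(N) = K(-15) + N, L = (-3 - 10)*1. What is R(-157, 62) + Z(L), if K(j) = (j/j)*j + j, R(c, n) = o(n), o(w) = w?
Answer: 19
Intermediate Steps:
R(c, n) = n
L = -13 (L = -13*1 = -13)
K(j) = 2*j (K(j) = 1*j + j = j + j = 2*j)
Z(N) = -30 + N (Z(N) = 2*(-15) + N = -30 + N)
R(-157, 62) + Z(L) = 62 + (-30 - 13) = 62 - 43 = 19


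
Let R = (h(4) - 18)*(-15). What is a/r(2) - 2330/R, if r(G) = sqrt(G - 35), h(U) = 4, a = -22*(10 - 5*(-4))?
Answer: -233/21 + 20*I*sqrt(33) ≈ -11.095 + 114.89*I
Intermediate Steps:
a = -660 (a = -22*(10 + 20) = -22*30 = -660)
r(G) = sqrt(-35 + G)
R = 210 (R = (4 - 18)*(-15) = -14*(-15) = 210)
a/r(2) - 2330/R = -660/sqrt(-35 + 2) - 2330/210 = -660*(-I*sqrt(33)/33) - 2330*1/210 = -660*(-I*sqrt(33)/33) - 233/21 = -(-20)*I*sqrt(33) - 233/21 = 20*I*sqrt(33) - 233/21 = -233/21 + 20*I*sqrt(33)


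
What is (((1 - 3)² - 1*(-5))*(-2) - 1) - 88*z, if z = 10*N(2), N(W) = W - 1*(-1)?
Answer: -2659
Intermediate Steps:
N(W) = 1 + W (N(W) = W + 1 = 1 + W)
z = 30 (z = 10*(1 + 2) = 10*3 = 30)
(((1 - 3)² - 1*(-5))*(-2) - 1) - 88*z = (((1 - 3)² - 1*(-5))*(-2) - 1) - 88*30 = (((-2)² + 5)*(-2) - 1) - 2640 = ((4 + 5)*(-2) - 1) - 2640 = (9*(-2) - 1) - 2640 = (-18 - 1) - 2640 = -19 - 2640 = -2659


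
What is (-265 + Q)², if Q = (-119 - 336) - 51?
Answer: 594441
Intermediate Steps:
Q = -506 (Q = -455 - 51 = -506)
(-265 + Q)² = (-265 - 506)² = (-771)² = 594441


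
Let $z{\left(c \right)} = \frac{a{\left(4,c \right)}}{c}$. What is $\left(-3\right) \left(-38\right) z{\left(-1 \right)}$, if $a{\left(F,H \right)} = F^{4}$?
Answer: $-29184$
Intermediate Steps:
$z{\left(c \right)} = \frac{256}{c}$ ($z{\left(c \right)} = \frac{4^{4}}{c} = \frac{256}{c}$)
$\left(-3\right) \left(-38\right) z{\left(-1 \right)} = \left(-3\right) \left(-38\right) \frac{256}{-1} = 114 \cdot 256 \left(-1\right) = 114 \left(-256\right) = -29184$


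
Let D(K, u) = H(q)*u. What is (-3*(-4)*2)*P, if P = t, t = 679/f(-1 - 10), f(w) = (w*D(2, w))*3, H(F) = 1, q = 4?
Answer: 5432/121 ≈ 44.893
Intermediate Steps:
D(K, u) = u (D(K, u) = 1*u = u)
f(w) = 3*w² (f(w) = (w*w)*3 = w²*3 = 3*w²)
t = 679/363 (t = 679/((3*(-1 - 10)²)) = 679/((3*(-11)²)) = 679/((3*121)) = 679/363 ≈ 1.8705)
P = 679/363 ≈ 1.8705
(-3*(-4)*2)*P = (-3*(-4)*2)*(679/363) = (12*2)*(679/363) = 24*(679/363) = 5432/121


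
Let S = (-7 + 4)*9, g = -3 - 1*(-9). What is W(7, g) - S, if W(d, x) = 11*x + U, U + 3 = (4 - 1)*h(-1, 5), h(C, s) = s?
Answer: 105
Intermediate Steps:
U = 12 (U = -3 + (4 - 1)*5 = -3 + 3*5 = -3 + 15 = 12)
g = 6 (g = -3 + 9 = 6)
W(d, x) = 12 + 11*x (W(d, x) = 11*x + 12 = 12 + 11*x)
S = -27 (S = -3*9 = -27)
W(7, g) - S = (12 + 11*6) - 1*(-27) = (12 + 66) + 27 = 78 + 27 = 105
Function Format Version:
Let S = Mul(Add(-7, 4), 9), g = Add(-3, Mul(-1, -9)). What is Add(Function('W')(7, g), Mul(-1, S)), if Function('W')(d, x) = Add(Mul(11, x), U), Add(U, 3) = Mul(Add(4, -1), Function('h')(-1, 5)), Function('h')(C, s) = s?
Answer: 105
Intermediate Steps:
U = 12 (U = Add(-3, Mul(Add(4, -1), 5)) = Add(-3, Mul(3, 5)) = Add(-3, 15) = 12)
g = 6 (g = Add(-3, 9) = 6)
Function('W')(d, x) = Add(12, Mul(11, x)) (Function('W')(d, x) = Add(Mul(11, x), 12) = Add(12, Mul(11, x)))
S = -27 (S = Mul(-3, 9) = -27)
Add(Function('W')(7, g), Mul(-1, S)) = Add(Add(12, Mul(11, 6)), Mul(-1, -27)) = Add(Add(12, 66), 27) = Add(78, 27) = 105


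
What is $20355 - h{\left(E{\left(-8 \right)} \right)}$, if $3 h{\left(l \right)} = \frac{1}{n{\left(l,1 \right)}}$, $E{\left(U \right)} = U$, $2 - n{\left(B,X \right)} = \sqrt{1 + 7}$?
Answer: $\frac{122131}{6} + \frac{\sqrt{2}}{6} \approx 20355.0$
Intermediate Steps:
$n{\left(B,X \right)} = 2 - 2 \sqrt{2}$ ($n{\left(B,X \right)} = 2 - \sqrt{1 + 7} = 2 - \sqrt{8} = 2 - 2 \sqrt{2}$)
$h{\left(l \right)} = \frac{1}{3 \left(2 - 2 \sqrt{2}\right)}$
$20355 - h{\left(E{\left(-8 \right)} \right)} = 20355 - \left(- \frac{1}{6} - \frac{\sqrt{2}}{6}\right) = 20355 + \left(\frac{1}{6} + \frac{\sqrt{2}}{6}\right) = \frac{122131}{6} + \frac{\sqrt{2}}{6}$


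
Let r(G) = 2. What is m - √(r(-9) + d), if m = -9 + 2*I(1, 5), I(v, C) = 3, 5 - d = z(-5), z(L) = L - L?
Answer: -3 - √7 ≈ -5.6458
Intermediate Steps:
z(L) = 0
d = 5 (d = 5 - 1*0 = 5 + 0 = 5)
m = -3 (m = -9 + 2*3 = -9 + 6 = -3)
m - √(r(-9) + d) = -3 - √(2 + 5) = -3 - √7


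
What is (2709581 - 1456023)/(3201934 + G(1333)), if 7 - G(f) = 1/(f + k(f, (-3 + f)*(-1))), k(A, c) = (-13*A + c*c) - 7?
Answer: 1098679028763/2806336386538 ≈ 0.39150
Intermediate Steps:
k(A, c) = -7 + c² - 13*A (k(A, c) = (-13*A + c²) - 7 = (c² - 13*A) - 7 = -7 + c² - 13*A)
G(f) = 7 - 1/(-7 + (3 - f)² - 12*f) (G(f) = 7 - 1/(f + (-7 + ((-3 + f)*(-1))² - 13*f)) = 7 - 1/(f + (-7 + (3 - f)² - 13*f)) = 7 - 1/(-7 + (3 - f)² - 12*f))
(2709581 - 1456023)/(3201934 + G(1333)) = (2709581 - 1456023)/(3201934 + (13 - 126*1333 + 7*1333²)/(2 + 1333² - 18*1333)) = 1253558/(3201934 + (13 - 167958 + 7*1776889)/(2 + 1776889 - 23994)) = 1253558/(3201934 + (13 - 167958 + 12438223)/1752897) = 1253558/(3201934 + (1/1752897)*12270278) = 1253558/(3201934 + 12270278/1752897) = 1253558/(5612672773076/1752897) = 1253558*(1752897/5612672773076) = 1098679028763/2806336386538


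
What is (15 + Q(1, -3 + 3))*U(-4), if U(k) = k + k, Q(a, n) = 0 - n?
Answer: -120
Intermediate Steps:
Q(a, n) = -n
U(k) = 2*k
(15 + Q(1, -3 + 3))*U(-4) = (15 - (-3 + 3))*(2*(-4)) = (15 - 1*0)*(-8) = (15 + 0)*(-8) = 15*(-8) = -120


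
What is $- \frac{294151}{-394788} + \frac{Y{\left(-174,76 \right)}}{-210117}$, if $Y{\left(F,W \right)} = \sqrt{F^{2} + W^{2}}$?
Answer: $\frac{294151}{394788} - \frac{2 \sqrt{9013}}{210117} \approx 0.74418$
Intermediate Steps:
$- \frac{294151}{-394788} + \frac{Y{\left(-174,76 \right)}}{-210117} = - \frac{294151}{-394788} + \frac{\sqrt{\left(-174\right)^{2} + 76^{2}}}{-210117} = \left(-294151\right) \left(- \frac{1}{394788}\right) + \sqrt{30276 + 5776} \left(- \frac{1}{210117}\right) = \frac{294151}{394788} + \sqrt{36052} \left(- \frac{1}{210117}\right) = \frac{294151}{394788} + 2 \sqrt{9013} \left(- \frac{1}{210117}\right) = \frac{294151}{394788} - \frac{2 \sqrt{9013}}{210117}$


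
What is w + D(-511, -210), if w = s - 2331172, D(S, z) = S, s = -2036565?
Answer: -4368248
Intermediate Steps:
w = -4367737 (w = -2036565 - 2331172 = -4367737)
w + D(-511, -210) = -4367737 - 511 = -4368248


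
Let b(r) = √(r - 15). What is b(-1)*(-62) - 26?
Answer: -26 - 248*I ≈ -26.0 - 248.0*I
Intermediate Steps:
b(r) = √(-15 + r)
b(-1)*(-62) - 26 = √(-15 - 1)*(-62) - 26 = √(-16)*(-62) - 26 = (4*I)*(-62) - 26 = -248*I - 26 = -26 - 248*I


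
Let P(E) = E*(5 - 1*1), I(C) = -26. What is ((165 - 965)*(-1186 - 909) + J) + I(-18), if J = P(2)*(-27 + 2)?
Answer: 1675774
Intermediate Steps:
P(E) = 4*E (P(E) = E*(5 - 1) = E*4 = 4*E)
J = -200 (J = (4*2)*(-27 + 2) = 8*(-25) = -200)
((165 - 965)*(-1186 - 909) + J) + I(-18) = ((165 - 965)*(-1186 - 909) - 200) - 26 = (-800*(-2095) - 200) - 26 = (1676000 - 200) - 26 = 1675800 - 26 = 1675774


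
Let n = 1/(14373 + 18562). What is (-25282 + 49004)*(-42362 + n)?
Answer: -33096755749618/32935 ≈ -1.0049e+9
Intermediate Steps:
n = 1/32935 ≈ 3.0363e-5
(-25282 + 49004)*(-42362 + n) = (-25282 + 49004)*(-42362 + 1/32935) = 23722*(-1395192469/32935) = -33096755749618/32935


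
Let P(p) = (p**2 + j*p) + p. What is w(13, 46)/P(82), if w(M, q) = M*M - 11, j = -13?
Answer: 79/2870 ≈ 0.027526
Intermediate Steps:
w(M, q) = -11 + M**2 (w(M, q) = M**2 - 11 = -11 + M**2)
P(p) = p**2 - 12*p (P(p) = (p**2 - 13*p) + p = p**2 - 12*p)
w(13, 46)/P(82) = (-11 + 13**2)/((82*(-12 + 82))) = (-11 + 169)/((82*70)) = 158/5740 = 158*(1/5740) = 79/2870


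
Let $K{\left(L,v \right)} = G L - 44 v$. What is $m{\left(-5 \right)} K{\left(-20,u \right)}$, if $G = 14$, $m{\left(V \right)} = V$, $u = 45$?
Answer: $11300$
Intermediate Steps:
$K{\left(L,v \right)} = - 44 v + 14 L$ ($K{\left(L,v \right)} = 14 L - 44 v = - 44 v + 14 L$)
$m{\left(-5 \right)} K{\left(-20,u \right)} = - 5 \left(\left(-44\right) 45 + 14 \left(-20\right)\right) = - 5 \left(-1980 - 280\right) = \left(-5\right) \left(-2260\right) = 11300$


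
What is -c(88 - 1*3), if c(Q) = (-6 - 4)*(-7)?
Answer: -70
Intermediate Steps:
c(Q) = 70 (c(Q) = -10*(-7) = 70)
-c(88 - 1*3) = -1*70 = -70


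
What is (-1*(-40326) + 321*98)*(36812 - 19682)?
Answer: 1229659920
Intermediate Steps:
(-1*(-40326) + 321*98)*(36812 - 19682) = (40326 + 31458)*17130 = 71784*17130 = 1229659920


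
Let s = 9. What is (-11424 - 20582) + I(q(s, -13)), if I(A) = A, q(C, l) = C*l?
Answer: -32123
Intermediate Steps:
(-11424 - 20582) + I(q(s, -13)) = (-11424 - 20582) + 9*(-13) = -32006 - 117 = -32123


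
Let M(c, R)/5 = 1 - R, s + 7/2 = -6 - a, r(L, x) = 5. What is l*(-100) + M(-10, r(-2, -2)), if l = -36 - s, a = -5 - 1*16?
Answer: 4730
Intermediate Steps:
a = -21 (a = -5 - 16 = -21)
s = 23/2 (s = -7/2 + (-6 - 1*(-21)) = -7/2 + (-6 + 21) = -7/2 + 15 = 23/2 ≈ 11.500)
M(c, R) = 5 - 5*R (M(c, R) = 5*(1 - R) = 5 - 5*R)
l = -95/2 (l = -36 - 1*23/2 = -36 - 23/2 = -95/2 ≈ -47.500)
l*(-100) + M(-10, r(-2, -2)) = -95/2*(-100) + (5 - 5*5) = 4750 + (5 - 25) = 4750 - 20 = 4730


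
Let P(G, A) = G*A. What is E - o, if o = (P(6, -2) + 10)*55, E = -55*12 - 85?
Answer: -635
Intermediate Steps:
P(G, A) = A*G
E = -745 (E = -660 - 85 = -745)
o = -110 (o = (-2*6 + 10)*55 = (-12 + 10)*55 = -2*55 = -110)
E - o = -745 - 1*(-110) = -745 + 110 = -635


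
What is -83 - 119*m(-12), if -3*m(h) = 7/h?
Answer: -3821/36 ≈ -106.14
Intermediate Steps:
m(h) = -7/(3*h)
-83 - 119*m(-12) = -83 - (-833)/(3*(-12)) = -83 - (-833)*(-1)/(3*12) = -83 - 119*7/36 = -83 - 833/36 = -3821/36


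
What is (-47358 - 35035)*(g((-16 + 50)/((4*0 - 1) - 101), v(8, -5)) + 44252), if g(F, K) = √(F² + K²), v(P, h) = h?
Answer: -3646055036 - 82393*√226/3 ≈ -3.6465e+9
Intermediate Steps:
(-47358 - 35035)*(g((-16 + 50)/((4*0 - 1) - 101), v(8, -5)) + 44252) = (-47358 - 35035)*(√(((-16 + 50)/((4*0 - 1) - 101))² + (-5)²) + 44252) = -82393*(√((34/((0 - 1) - 101))² + 25) + 44252) = -82393*(√((34/(-1 - 101))² + 25) + 44252) = -82393*(√((34/(-102))² + 25) + 44252) = -82393*(√((34*(-1/102))² + 25) + 44252) = -82393*(√((-⅓)² + 25) + 44252) = -82393*(√(⅑ + 25) + 44252) = -82393*(√(226/9) + 44252) = -82393*(√226/3 + 44252) = -82393*(44252 + √226/3) = -3646055036 - 82393*√226/3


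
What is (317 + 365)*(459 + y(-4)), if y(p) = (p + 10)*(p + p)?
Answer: 280302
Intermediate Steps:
y(p) = 2*p*(10 + p) (y(p) = (10 + p)*(2*p) = 2*p*(10 + p))
(317 + 365)*(459 + y(-4)) = (317 + 365)*(459 + 2*(-4)*(10 - 4)) = 682*(459 + 2*(-4)*6) = 682*(459 - 48) = 682*411 = 280302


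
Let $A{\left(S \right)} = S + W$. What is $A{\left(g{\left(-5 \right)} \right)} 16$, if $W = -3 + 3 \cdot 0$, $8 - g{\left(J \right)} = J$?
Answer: $160$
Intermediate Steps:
$g{\left(J \right)} = 8 - J$
$W = -3$ ($W = -3 + 0 = -3$)
$A{\left(S \right)} = -3 + S$ ($A{\left(S \right)} = S - 3 = -3 + S$)
$A{\left(g{\left(-5 \right)} \right)} 16 = \left(-3 + \left(8 - -5\right)\right) 16 = \left(-3 + \left(8 + 5\right)\right) 16 = \left(-3 + 13\right) 16 = 10 \cdot 16 = 160$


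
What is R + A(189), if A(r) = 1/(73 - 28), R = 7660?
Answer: 344701/45 ≈ 7660.0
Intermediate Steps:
A(r) = 1/45
R + A(189) = 7660 + 1/45 = 344701/45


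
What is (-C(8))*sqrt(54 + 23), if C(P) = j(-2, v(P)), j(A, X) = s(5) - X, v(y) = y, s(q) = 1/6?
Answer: 47*sqrt(77)/6 ≈ 68.737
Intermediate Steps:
s(q) = 1/6 (s(q) = 1*(1/6) = 1/6)
j(A, X) = 1/6 - X
C(P) = 1/6 - P
(-C(8))*sqrt(54 + 23) = (-(1/6 - 1*8))*sqrt(54 + 23) = (-(1/6 - 8))*sqrt(77) = (-1*(-47/6))*sqrt(77) = 47*sqrt(77)/6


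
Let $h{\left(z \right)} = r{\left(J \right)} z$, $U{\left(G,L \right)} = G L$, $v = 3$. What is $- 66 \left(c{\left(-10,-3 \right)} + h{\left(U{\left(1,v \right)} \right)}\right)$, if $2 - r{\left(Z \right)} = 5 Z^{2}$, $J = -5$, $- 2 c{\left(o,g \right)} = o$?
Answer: $24024$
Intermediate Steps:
$c{\left(o,g \right)} = - \frac{o}{2}$
$r{\left(Z \right)} = 2 - 5 Z^{2}$
$h{\left(z \right)} = - 123 z$ ($h{\left(z \right)} = \left(2 - 5 \left(-5\right)^{2}\right) z = \left(2 - 125\right) z = - 123 z$)
$- 66 \left(c{\left(-10,-3 \right)} + h{\left(U{\left(1,v \right)} \right)}\right) = - 66 \left(\left(- \frac{1}{2}\right) \left(-10\right) - 123 \cdot 1 \cdot 3\right) = - 66 \left(5 - 369\right) = \left(-66\right) \left(-364\right) = 24024$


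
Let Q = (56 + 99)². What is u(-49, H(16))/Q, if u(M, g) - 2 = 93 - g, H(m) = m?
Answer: 79/24025 ≈ 0.0032882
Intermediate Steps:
u(M, g) = 95 - g (u(M, g) = 2 + (93 - g) = 95 - g)
Q = 24025 (Q = 155² = 24025)
u(-49, H(16))/Q = (95 - 1*16)/24025 = (95 - 16)*(1/24025) = 79*(1/24025) = 79/24025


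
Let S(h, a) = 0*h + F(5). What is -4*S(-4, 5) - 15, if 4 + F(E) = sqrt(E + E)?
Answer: 1 - 4*sqrt(10) ≈ -11.649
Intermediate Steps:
F(E) = -4 + sqrt(2)*sqrt(E) (F(E) = -4 + sqrt(E + E) = -4 + sqrt(2*E) = -4 + sqrt(2)*sqrt(E))
S(h, a) = -4 + sqrt(10) (S(h, a) = 0*h + (-4 + sqrt(2)*sqrt(5)) = 0 + (-4 + sqrt(10)) = -4 + sqrt(10))
-4*S(-4, 5) - 15 = -4*(-4 + sqrt(10)) - 15 = (16 - 4*sqrt(10)) - 15 = 1 - 4*sqrt(10)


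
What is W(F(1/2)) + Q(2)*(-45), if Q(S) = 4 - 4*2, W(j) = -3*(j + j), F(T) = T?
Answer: 177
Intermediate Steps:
W(j) = -6*j
Q(S) = -4 (Q(S) = 4 - 8 = -4)
W(F(1/2)) + Q(2)*(-45) = -6/2 - 4*(-45) = -6/2 + 180 = -6*½ + 180 = -3 + 180 = 177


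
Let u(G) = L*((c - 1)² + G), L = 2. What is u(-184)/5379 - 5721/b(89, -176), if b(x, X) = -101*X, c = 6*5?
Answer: -224715/2897488 ≈ -0.077555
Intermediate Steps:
c = 30
u(G) = 1682 + 2*G (u(G) = 2*((30 - 1)² + G) = 2*(29² + G) = 2*(841 + G) = 1682 + 2*G)
u(-184)/5379 - 5721/b(89, -176) = (1682 + 2*(-184))/5379 - 5721/((-101*(-176))) = (1682 - 368)*(1/5379) - 5721/17776 = 1314*(1/5379) - 5721*1/17776 = 438/1793 - 5721/17776 = -224715/2897488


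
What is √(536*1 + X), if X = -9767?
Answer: I*√9231 ≈ 96.078*I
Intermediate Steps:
√(536*1 + X) = √(536*1 - 9767) = √(536 - 9767) = √(-9231) = I*√9231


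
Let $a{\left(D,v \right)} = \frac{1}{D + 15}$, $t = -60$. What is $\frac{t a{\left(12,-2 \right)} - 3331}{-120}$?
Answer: $\frac{29999}{1080} \approx 27.777$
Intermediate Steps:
$a{\left(D,v \right)} = \frac{1}{15 + D}$
$\frac{t a{\left(12,-2 \right)} - 3331}{-120} = \frac{- \frac{60}{15 + 12} - 3331}{-120} = - \frac{- \frac{60}{27} - 3331}{120} = - \frac{\left(-60\right) \frac{1}{27} - 3331}{120} = - \frac{- \frac{20}{9} - 3331}{120} = \left(- \frac{1}{120}\right) \left(- \frac{29999}{9}\right) = \frac{29999}{1080}$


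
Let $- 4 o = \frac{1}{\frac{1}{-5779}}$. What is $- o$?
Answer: $- \frac{5779}{4} \approx -1444.8$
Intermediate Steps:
$o = \frac{5779}{4}$ ($o = - \frac{1}{4 \frac{1}{-5779}} = - \frac{1}{4 \left(- \frac{1}{5779}\right)} = \left(- \frac{1}{4}\right) \left(-5779\right) = \frac{5779}{4} \approx 1444.8$)
$- o = \left(-1\right) \frac{5779}{4} = - \frac{5779}{4}$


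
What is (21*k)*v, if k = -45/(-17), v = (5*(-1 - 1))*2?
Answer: -18900/17 ≈ -1111.8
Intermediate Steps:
v = -20 (v = (5*(-2))*2 = -10*2 = -20)
k = 45/17 (k = -45*(-1/17) = 45/17 ≈ 2.6471)
(21*k)*v = (21*(45/17))*(-20) = (945/17)*(-20) = -18900/17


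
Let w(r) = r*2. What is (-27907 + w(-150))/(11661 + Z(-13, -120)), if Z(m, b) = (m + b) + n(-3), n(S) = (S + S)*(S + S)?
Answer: -28207/11564 ≈ -2.4392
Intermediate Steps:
n(S) = 4*S² (n(S) = (2*S)*(2*S) = 4*S²)
Z(m, b) = 36 + b + m (Z(m, b) = (m + b) + 4*(-3)² = (b + m) + 4*9 = (b + m) + 36 = 36 + b + m)
w(r) = 2*r
(-27907 + w(-150))/(11661 + Z(-13, -120)) = (-27907 + 2*(-150))/(11661 + (36 - 120 - 13)) = (-27907 - 300)/(11661 - 97) = -28207/11564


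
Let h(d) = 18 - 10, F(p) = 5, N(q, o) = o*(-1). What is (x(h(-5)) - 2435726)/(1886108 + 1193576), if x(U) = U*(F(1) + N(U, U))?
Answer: -1217875/1539842 ≈ -0.79091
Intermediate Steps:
N(q, o) = -o
h(d) = 8
x(U) = U*(5 - U)
(x(h(-5)) - 2435726)/(1886108 + 1193576) = (8*(5 - 1*8) - 2435726)/(1886108 + 1193576) = (8*(5 - 8) - 2435726)/3079684 = (8*(-3) - 2435726)*(1/3079684) = (-24 - 2435726)*(1/3079684) = -2435750*1/3079684 = -1217875/1539842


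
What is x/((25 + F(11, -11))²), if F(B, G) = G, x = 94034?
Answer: 47017/98 ≈ 479.77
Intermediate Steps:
x/((25 + F(11, -11))²) = 94034/((25 - 11)²) = 94034/(14²) = 94034/196 = 94034*(1/196) = 47017/98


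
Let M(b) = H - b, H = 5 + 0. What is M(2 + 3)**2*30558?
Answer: 0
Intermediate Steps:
H = 5
M(b) = 5 - b
M(2 + 3)**2*30558 = (5 - (2 + 3))**2*30558 = (5 - 1*5)**2*30558 = (5 - 5)**2*30558 = 0**2*30558 = 0*30558 = 0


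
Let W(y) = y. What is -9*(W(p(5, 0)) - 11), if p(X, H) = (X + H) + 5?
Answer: 9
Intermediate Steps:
p(X, H) = 5 + H + X (p(X, H) = (H + X) + 5 = 5 + H + X)
-9*(W(p(5, 0)) - 11) = -9*((5 + 0 + 5) - 11) = -9*(10 - 11) = -9*(-1) = 9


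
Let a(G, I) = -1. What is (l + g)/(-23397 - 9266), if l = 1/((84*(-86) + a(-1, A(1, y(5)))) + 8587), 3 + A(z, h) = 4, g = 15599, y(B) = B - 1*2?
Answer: -21245839/44487006 ≈ -0.47757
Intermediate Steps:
y(B) = -2 + B (y(B) = B - 2 = -2 + B)
A(z, h) = 1 (A(z, h) = -3 + 4 = 1)
l = 1/1362 (l = 1/((84*(-86) - 1) + 8587) = 1/((-7224 - 1) + 8587) = 1/(-7225 + 8587) = 1/1362 ≈ 0.00073421)
(l + g)/(-23397 - 9266) = (1/1362 + 15599)/(-23397 - 9266) = (21245839/1362)/(-32663) = (21245839/1362)*(-1/32663) = -21245839/44487006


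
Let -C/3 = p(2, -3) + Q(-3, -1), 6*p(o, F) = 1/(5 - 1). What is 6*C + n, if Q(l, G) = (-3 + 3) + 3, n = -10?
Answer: -259/4 ≈ -64.750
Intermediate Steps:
Q(l, G) = 3 (Q(l, G) = 0 + 3 = 3)
p(o, F) = 1/24 (p(o, F) = 1/(6*(5 - 1)) = (⅙)/4 = (⅙)*(¼) = 1/24)
C = -73/8 (C = -3*(1/24 + 3) = -3*73/24 = -73/8 ≈ -9.1250)
6*C + n = 6*(-73/8) - 10 = -219/4 - 10 = -259/4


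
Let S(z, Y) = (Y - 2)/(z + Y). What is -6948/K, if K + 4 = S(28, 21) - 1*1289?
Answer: 170226/31669 ≈ 5.3752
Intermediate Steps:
S(z, Y) = (-2 + Y)/(Y + z)
K = -63338/49 (K = -4 + ((-2 + 21)/(21 + 28) - 1*1289) = -4 + (19/49 - 1289) = -4 - 63142/49 = -63338/49 ≈ -1292.6)
-6948/K = -6948/(-63338/49) = -6948*(-49/63338) = 170226/31669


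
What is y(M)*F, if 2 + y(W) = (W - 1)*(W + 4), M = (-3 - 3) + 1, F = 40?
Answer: 160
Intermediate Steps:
M = -5 (M = -6 + 1 = -5)
y(W) = -2 + (-1 + W)*(4 + W) (y(W) = -2 + (W - 1)*(W + 4) = -2 + (-1 + W)*(4 + W))
y(M)*F = (-6 + (-5)² + 3*(-5))*40 = (-6 + 25 - 15)*40 = 4*40 = 160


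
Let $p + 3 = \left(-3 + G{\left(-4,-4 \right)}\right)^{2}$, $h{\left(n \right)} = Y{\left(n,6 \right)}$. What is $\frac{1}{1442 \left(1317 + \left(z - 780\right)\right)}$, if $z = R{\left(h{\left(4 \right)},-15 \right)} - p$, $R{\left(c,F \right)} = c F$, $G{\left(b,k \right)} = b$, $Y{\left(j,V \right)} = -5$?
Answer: $\frac{1}{816172} \approx 1.2252 \cdot 10^{-6}$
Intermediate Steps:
$h{\left(n \right)} = -5$
$R{\left(c,F \right)} = F c$
$p = 46$ ($p = -3 + \left(-3 - 4\right)^{2} = -3 + \left(-7\right)^{2} = -3 + 49 = 46$)
$z = 29$ ($z = \left(-15\right) \left(-5\right) - 46 = 75 - 46 = 29$)
$\frac{1}{1442 \left(1317 + \left(z - 780\right)\right)} = \frac{1}{1442 \left(1317 + \left(29 - 780\right)\right)} = \frac{1}{1442 \left(1317 - 751\right)} = \frac{1}{1442 \cdot 566} = \frac{1}{816172}$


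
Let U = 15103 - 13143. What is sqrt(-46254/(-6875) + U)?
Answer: sqrt(148733794)/275 ≈ 44.348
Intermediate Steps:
U = 1960
sqrt(-46254/(-6875) + U) = sqrt(-46254/(-6875) + 1960) = sqrt(-46254*(-1/6875) + 1960) = sqrt(46254/6875 + 1960) = sqrt(13521254/6875) = sqrt(148733794)/275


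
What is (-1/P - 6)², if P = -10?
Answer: 3481/100 ≈ 34.810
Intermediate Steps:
(-1/P - 6)² = (-1/(-10) - 6)² = (-1*(-⅒) - 6)² = (⅒ - 6)² = (-59/10)² = 3481/100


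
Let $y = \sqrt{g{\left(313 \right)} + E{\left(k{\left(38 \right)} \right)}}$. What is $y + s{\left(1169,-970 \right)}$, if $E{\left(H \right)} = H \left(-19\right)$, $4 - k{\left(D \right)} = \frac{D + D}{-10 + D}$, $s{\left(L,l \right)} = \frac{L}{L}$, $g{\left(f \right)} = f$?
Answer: $1 + \frac{2 \sqrt{3535}}{7} \approx 17.987$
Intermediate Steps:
$s{\left(L,l \right)} = 1$
$k{\left(D \right)} = 4 - \frac{2 D}{-10 + D}$ ($k{\left(D \right)} = 4 - \frac{D + D}{-10 + D} = 4 - \frac{2 D}{-10 + D}$)
$E{\left(H \right)} = - 19 H$
$y = \frac{2 \sqrt{3535}}{7}$ ($y = \sqrt{313 - 19 \frac{2 \left(-20 + 38\right)}{-10 + 38}} = \sqrt{313 - 19 \cdot 2 \cdot \frac{1}{28} \cdot 18} = \sqrt{313 - \frac{171}{7}} = \sqrt{\frac{2020}{7}} = \frac{2 \sqrt{3535}}{7} \approx 16.987$)
$y + s{\left(1169,-970 \right)} = \frac{2 \sqrt{3535}}{7} + 1 = 1 + \frac{2 \sqrt{3535}}{7}$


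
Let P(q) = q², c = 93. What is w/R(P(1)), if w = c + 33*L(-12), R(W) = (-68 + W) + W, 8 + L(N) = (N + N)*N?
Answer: -3111/22 ≈ -141.41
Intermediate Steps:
L(N) = -8 + 2*N² (L(N) = -8 + (N + N)*N = -8 + (2*N)*N = -8 + 2*N²)
R(W) = -68 + 2*W
w = 9333 (w = 93 + 33*(-8 + 2*(-12)²) = 93 + 33*(-8 + 2*144) = 93 + 33*(-8 + 288) = 93 + 33*280 = 93 + 9240 = 9333)
w/R(P(1)) = 9333/(-68 + 2*1²) = 9333/(-68 + 2*1) = 9333/(-68 + 2) = 9333/(-66) = 9333*(-1/66) = -3111/22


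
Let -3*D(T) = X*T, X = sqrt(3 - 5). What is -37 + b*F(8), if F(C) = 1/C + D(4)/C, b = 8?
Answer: -36 - 4*I*sqrt(2)/3 ≈ -36.0 - 1.8856*I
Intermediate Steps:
X = I*sqrt(2) (X = sqrt(-2) = I*sqrt(2) ≈ 1.4142*I)
D(T) = -I*T*sqrt(2)/3 (D(T) = -I*sqrt(2)*T/3 = -I*T*sqrt(2)/3)
F(C) = 1/C - 4*I*sqrt(2)/(3*C) (F(C) = 1/C + (-1/3*I*4*sqrt(2))/C = 1/C + (-4*I*sqrt(2)/3)/C = 1/C - 4*I*sqrt(2)/(3*C))
-37 + b*F(8) = -37 + 8*((1/3)*(3 - 4*I*sqrt(2))/8) = -37 + 8*((1/3)*(1/8)*(3 - 4*I*sqrt(2))) = -37 + 8*(1/8 - I*sqrt(2)/6) = -37 + (1 - 4*I*sqrt(2)/3) = -36 - 4*I*sqrt(2)/3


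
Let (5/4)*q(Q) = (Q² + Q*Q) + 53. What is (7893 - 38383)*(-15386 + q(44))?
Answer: 373380540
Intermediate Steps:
q(Q) = 212/5 + 8*Q²/5 (q(Q) = 4*((Q² + Q*Q) + 53)/5 = 4*((Q² + Q²) + 53)/5 = 4*(2*Q² + 53)/5 = 4*(53 + 2*Q²)/5 = 212/5 + 8*Q²/5)
(7893 - 38383)*(-15386 + q(44)) = (7893 - 38383)*(-15386 + (212/5 + (8/5)*44²)) = -30490*(-15386 + (212/5 + (8/5)*1936)) = -30490*(-15386 + (212/5 + 15488/5)) = -30490*(-15386 + 3140) = -30490*(-12246) = 373380540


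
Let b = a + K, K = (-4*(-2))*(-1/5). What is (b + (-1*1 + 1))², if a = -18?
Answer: 9604/25 ≈ 384.16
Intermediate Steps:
K = -8/5 (K = 8*(-1*⅕) = 8*(-⅕) = -8/5 ≈ -1.6000)
b = -98/5 (b = -18 - 8/5 = -98/5 ≈ -19.600)
(b + (-1*1 + 1))² = (-98/5 + (-1*1 + 1))² = (-98/5 + (-1 + 1))² = (-98/5 + 0)² = (-98/5)² = 9604/25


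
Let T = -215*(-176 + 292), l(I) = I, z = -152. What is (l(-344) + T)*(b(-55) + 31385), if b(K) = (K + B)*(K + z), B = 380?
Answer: 907442760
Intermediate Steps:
T = -24940 (T = -215*116 = -24940)
b(K) = (-152 + K)*(380 + K) (b(K) = (K + 380)*(K - 152) = (380 + K)*(-152 + K) = (-152 + K)*(380 + K))
(l(-344) + T)*(b(-55) + 31385) = (-344 - 24940)*((-57760 + (-55)² + 228*(-55)) + 31385) = -25284*((-57760 + 3025 - 12540) + 31385) = -25284*(-67275 + 31385) = -25284*(-35890) = 907442760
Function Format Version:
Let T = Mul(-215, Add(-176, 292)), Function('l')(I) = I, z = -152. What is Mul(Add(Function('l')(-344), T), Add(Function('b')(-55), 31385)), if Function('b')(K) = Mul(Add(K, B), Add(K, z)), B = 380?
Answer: 907442760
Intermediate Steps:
T = -24940 (T = Mul(-215, 116) = -24940)
Function('b')(K) = Mul(Add(-152, K), Add(380, K)) (Function('b')(K) = Mul(Add(K, 380), Add(K, -152)) = Mul(Add(380, K), Add(-152, K)) = Mul(Add(-152, K), Add(380, K)))
Mul(Add(Function('l')(-344), T), Add(Function('b')(-55), 31385)) = Mul(Add(-344, -24940), Add(Add(-57760, Pow(-55, 2), Mul(228, -55)), 31385)) = Mul(-25284, Add(Add(-57760, 3025, -12540), 31385)) = Mul(-25284, Add(-67275, 31385)) = Mul(-25284, -35890) = 907442760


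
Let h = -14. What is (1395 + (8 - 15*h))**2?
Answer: 2601769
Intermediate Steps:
(1395 + (8 - 15*h))**2 = (1395 + (8 - 15*(-14)))**2 = (1395 + (8 + 210))**2 = (1395 + 218)**2 = 1613**2 = 2601769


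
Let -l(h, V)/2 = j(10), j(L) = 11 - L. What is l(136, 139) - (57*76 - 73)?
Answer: -4261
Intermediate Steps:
l(h, V) = -2 (l(h, V) = -2*(11 - 1*10) = -2*(11 - 10) = -2*1 = -2)
l(136, 139) - (57*76 - 73) = -2 - (57*76 - 73) = -2 - (4332 - 73) = -2 - 1*4259 = -2 - 4259 = -4261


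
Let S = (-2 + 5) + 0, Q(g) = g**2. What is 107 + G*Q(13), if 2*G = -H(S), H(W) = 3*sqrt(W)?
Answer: 107 - 507*sqrt(3)/2 ≈ -332.07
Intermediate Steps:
S = 3 (S = 3 + 0 = 3)
G = -3*sqrt(3)/2 (G = (-3*sqrt(3))/2 = -3*sqrt(3)/2 ≈ -2.5981)
107 + G*Q(13) = 107 - 3*sqrt(3)/2*13**2 = 107 - 3*sqrt(3)/2*169 = 107 - 507*sqrt(3)/2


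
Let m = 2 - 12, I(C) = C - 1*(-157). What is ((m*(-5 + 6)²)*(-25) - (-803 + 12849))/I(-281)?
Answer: 2949/31 ≈ 95.129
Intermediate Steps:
I(C) = 157 + C (I(C) = C + 157 = 157 + C)
m = -10
((m*(-5 + 6)²)*(-25) - (-803 + 12849))/I(-281) = (-10*(-5 + 6)²*(-25) - (-803 + 12849))/(157 - 281) = (-10*1²*(-25) - 1*12046)/(-124) = (-10*1*(-25) - 12046)*(-1/124) = (-10*(-25) - 12046)*(-1/124) = (250 - 12046)*(-1/124) = -11796*(-1/124) = 2949/31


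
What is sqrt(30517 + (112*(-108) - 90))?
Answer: sqrt(18331) ≈ 135.39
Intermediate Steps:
sqrt(30517 + (112*(-108) - 90)) = sqrt(30517 + (-12096 - 90)) = sqrt(30517 - 12186) = sqrt(18331)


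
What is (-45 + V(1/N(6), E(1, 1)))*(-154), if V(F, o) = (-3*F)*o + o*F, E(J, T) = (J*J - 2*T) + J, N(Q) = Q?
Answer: 6930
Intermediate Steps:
E(J, T) = J + J² - 2*T (E(J, T) = (J² - 2*T) + J = J + J² - 2*T)
V(F, o) = -2*F*o (V(F, o) = -3*F*o + F*o = -2*F*o)
(-45 + V(1/N(6), E(1, 1)))*(-154) = (-45 - 2*(1 + 1² - 2*1)/6)*(-154) = (-45 - 2*⅙*(1 + 1 - 2))*(-154) = (-45 - 2*⅙*0)*(-154) = (-45 + 0)*(-154) = -45*(-154) = 6930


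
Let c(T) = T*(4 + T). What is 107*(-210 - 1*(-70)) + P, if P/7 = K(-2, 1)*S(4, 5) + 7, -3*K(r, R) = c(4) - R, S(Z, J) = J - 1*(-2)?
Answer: -46312/3 ≈ -15437.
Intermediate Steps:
S(Z, J) = 2 + J (S(Z, J) = J + 2 = 2 + J)
K(r, R) = -32/3 + R/3 (K(r, R) = -(4*(4 + 4) - R)/3 = -(4*8 - R)/3 = -(32 - R)/3 = -32/3 + R/3)
P = -1372/3 (P = 7*((-32/3 + (⅓)*1)*(2 + 5) + 7) = 7*((-32/3 + ⅓)*7 + 7) = 7*(-31/3*7 + 7) = 7*(-217/3 + 7) = 7*(-196/3) = -1372/3 ≈ -457.33)
107*(-210 - 1*(-70)) + P = 107*(-210 - 1*(-70)) - 1372/3 = 107*(-210 + 70) - 1372/3 = 107*(-140) - 1372/3 = -14980 - 1372/3 = -46312/3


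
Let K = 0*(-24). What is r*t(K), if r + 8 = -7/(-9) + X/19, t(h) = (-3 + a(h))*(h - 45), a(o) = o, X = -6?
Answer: -19335/19 ≈ -1017.6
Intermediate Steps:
K = 0
t(h) = (-45 + h)*(-3 + h) (t(h) = (-3 + h)*(h - 45) = (-3 + h)*(-45 + h) = (-45 + h)*(-3 + h))
r = -1289/171 (r = -8 + (-7/(-9) - 6/19) = -8 + (-7*(-⅑) - 6*1/19) = -8 + (7/9 - 6/19) = -8 + 79/171 = -1289/171 ≈ -7.5380)
r*t(K) = -1289*(135 + 0² - 48*0)/171 = -1289*(135 + 0 + 0)/171 = -1289/171*135 = -19335/19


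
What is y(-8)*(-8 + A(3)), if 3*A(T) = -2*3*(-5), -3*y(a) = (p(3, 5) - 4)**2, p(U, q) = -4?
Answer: -128/3 ≈ -42.667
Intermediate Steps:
y(a) = -64/3 (y(a) = -(-4 - 4)**2/3 = -1/3*(-8)**2 = -1/3*64 = -64/3)
A(T) = 10 (A(T) = (-2*3*(-5))/3 = (-6*(-5))/3 = (1/3)*30 = 10)
y(-8)*(-8 + A(3)) = -64*(-8 + 10)/3 = -64/3*2 = -128/3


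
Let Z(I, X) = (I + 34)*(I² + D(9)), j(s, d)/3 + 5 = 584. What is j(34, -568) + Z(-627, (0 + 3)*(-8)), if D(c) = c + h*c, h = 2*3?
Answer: -233161119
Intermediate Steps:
h = 6
D(c) = 7*c (D(c) = c + 6*c = 7*c)
j(s, d) = 1737 (j(s, d) = -15 + 3*584 = -15 + 1752 = 1737)
Z(I, X) = (34 + I)*(63 + I²) (Z(I, X) = (I + 34)*(I² + 7*9) = (34 + I)*(I² + 63) = (34 + I)*(63 + I²))
j(34, -568) + Z(-627, (0 + 3)*(-8)) = 1737 + (2142 + (-627)³ + 34*(-627)² + 63*(-627)) = 1737 + (2142 - 246491883 + 34*393129 - 39501) = 1737 + (2142 - 246491883 + 13366386 - 39501) = 1737 - 233162856 = -233161119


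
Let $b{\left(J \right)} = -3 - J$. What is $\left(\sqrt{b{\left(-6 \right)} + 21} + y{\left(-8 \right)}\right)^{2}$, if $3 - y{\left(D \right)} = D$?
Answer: $145 + 44 \sqrt{6} \approx 252.78$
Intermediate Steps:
$y{\left(D \right)} = 3 - D$
$\left(\sqrt{b{\left(-6 \right)} + 21} + y{\left(-8 \right)}\right)^{2} = \left(\sqrt{\left(-3 - -6\right) + 21} + \left(3 - -8\right)\right)^{2} = \left(\sqrt{\left(-3 + 6\right) + 21} + \left(3 + 8\right)\right)^{2} = \left(\sqrt{3 + 21} + 11\right)^{2} = \left(\sqrt{24} + 11\right)^{2} = \left(2 \sqrt{6} + 11\right)^{2} = \left(11 + 2 \sqrt{6}\right)^{2}$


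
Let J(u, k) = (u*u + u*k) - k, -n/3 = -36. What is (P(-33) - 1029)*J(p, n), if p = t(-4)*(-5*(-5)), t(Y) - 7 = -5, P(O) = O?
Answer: -8275104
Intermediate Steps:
n = 108 (n = -3*(-36) = 108)
t(Y) = 2 (t(Y) = 7 - 5 = 2)
p = 50 (p = 2*(-5*(-5)) = 2*25 = 50)
J(u, k) = u² - k + k*u (J(u, k) = (u² + k*u) - k = u² - k + k*u)
(P(-33) - 1029)*J(p, n) = (-33 - 1029)*(50² - 1*108 + 108*50) = -1062*(2500 - 108 + 5400) = -1062*7792 = -8275104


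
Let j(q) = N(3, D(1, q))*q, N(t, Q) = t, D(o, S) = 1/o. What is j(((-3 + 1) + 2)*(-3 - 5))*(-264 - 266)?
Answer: 0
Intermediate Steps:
j(q) = 3*q
j(((-3 + 1) + 2)*(-3 - 5))*(-264 - 266) = (3*(((-3 + 1) + 2)*(-3 - 5)))*(-264 - 266) = (3*((-2 + 2)*(-8)))*(-530) = (3*(0*(-8)))*(-530) = (3*0)*(-530) = 0*(-530) = 0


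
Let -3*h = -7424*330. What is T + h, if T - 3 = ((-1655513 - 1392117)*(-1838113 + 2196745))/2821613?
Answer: 1211272862999/2821613 ≈ 4.2928e+5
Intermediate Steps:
T = -1092969177321/2821613 (T = 3 + ((-1655513 - 1392117)*(-1838113 + 2196745))/2821613 = 3 - 3047630*358632*(1/2821613) = 3 - 1092977642160*1/2821613 = 3 - 1092977642160/2821613 = -1092969177321/2821613 ≈ -3.8736e+5)
h = 816640 (h = -(-7424)*330/3 = -⅓*(-2449920) = 816640)
T + h = -1092969177321/2821613 + 816640 = 1211272862999/2821613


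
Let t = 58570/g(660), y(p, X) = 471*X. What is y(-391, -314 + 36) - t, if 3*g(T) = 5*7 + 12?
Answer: -6329796/47 ≈ -1.3468e+5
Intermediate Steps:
g(T) = 47/3 (g(T) = (5*7 + 12)/3 = (35 + 12)/3 = (1/3)*47 = 47/3)
t = 175710/47 (t = 58570/(47/3) = 58570*(3/47) = 175710/47 ≈ 3738.5)
y(-391, -314 + 36) - t = 471*(-314 + 36) - 1*175710/47 = 471*(-278) - 175710/47 = -130938 - 175710/47 = -6329796/47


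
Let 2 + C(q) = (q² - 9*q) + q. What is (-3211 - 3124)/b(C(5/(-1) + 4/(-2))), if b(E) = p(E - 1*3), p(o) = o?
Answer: -1267/20 ≈ -63.350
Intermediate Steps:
C(q) = -2 + q² - 8*q (C(q) = -2 + ((q² - 9*q) + q) = -2 + (q² - 8*q) = -2 + q² - 8*q)
b(E) = -3 + E (b(E) = E - 1*3 = E - 3 = -3 + E)
(-3211 - 3124)/b(C(5/(-1) + 4/(-2))) = (-3211 - 3124)/(-3 + (-2 + (5/(-1) + 4/(-2))² - 8*(5/(-1) + 4/(-2)))) = -6335/(-3 + (-2 + (5*(-1) + 4*(-½))² - 8*(5*(-1) + 4*(-½)))) = -6335/(-3 + (-2 + (-5 - 2)² - 8*(-5 - 2))) = -6335/(-3 + (-2 + (-7)² - 8*(-7))) = -6335/(-3 + (-2 + 49 + 56)) = -6335/(-3 + 103) = -6335/100 = -6335*1/100 = -1267/20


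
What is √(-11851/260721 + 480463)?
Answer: 2*√907213351736717/86907 ≈ 693.15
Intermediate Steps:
√(-11851/260721 + 480463) = √(125266781972/260721) = 2*√907213351736717/86907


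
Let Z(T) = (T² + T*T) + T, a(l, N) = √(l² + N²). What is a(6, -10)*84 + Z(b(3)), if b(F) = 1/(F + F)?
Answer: 2/9 + 168*√34 ≈ 979.82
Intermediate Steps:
b(F) = 1/(2*F)
a(l, N) = √(N² + l²)
Z(T) = T + 2*T² (Z(T) = (T² + T²) + T = 2*T² + T = T + 2*T²)
a(6, -10)*84 + Z(b(3)) = √((-10)² + 6²)*84 + ((½)/3)*(1 + 2*((½)/3)) = √(100 + 36)*84 + ((½)*(⅓))*(1 + 2*((½)*(⅓))) = √136*84 + (1 + 2*(⅙))/6 = (2*√34)*84 + (1 + ⅓)/6 = 168*√34 + (⅙)*(4/3) = 168*√34 + 2/9 = 2/9 + 168*√34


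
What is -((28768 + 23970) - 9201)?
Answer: -43537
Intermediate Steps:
-((28768 + 23970) - 9201) = -(52738 - 9201) = -1*43537 = -43537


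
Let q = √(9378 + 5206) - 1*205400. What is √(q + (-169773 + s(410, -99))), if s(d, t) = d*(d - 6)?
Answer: √(-209533 + 2*√3646) ≈ 457.62*I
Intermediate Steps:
s(d, t) = d*(-6 + d)
q = -205400 + 2*√3646 (q = √14584 - 205400 = 2*√3646 - 205400 = -205400 + 2*√3646 ≈ -2.0528e+5)
√(q + (-169773 + s(410, -99))) = √((-205400 + 2*√3646) + (-169773 + 410*(-6 + 410))) = √((-205400 + 2*√3646) + (-169773 + 410*404)) = √((-205400 + 2*√3646) + (-169773 + 165640)) = √((-205400 + 2*√3646) - 4133) = √(-209533 + 2*√3646)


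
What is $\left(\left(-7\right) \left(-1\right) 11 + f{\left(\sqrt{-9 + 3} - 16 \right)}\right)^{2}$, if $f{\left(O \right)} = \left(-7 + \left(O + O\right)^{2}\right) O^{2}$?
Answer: $25660240945 - 28539887552 i \sqrt{6} \approx 2.566 \cdot 10^{10} - 6.9908 \cdot 10^{10} i$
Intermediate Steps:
$f{\left(O \right)} = O^{2} \left(-7 + 4 O^{2}\right)$ ($f{\left(O \right)} = \left(-7 + \left(2 O\right)^{2}\right) O^{2} = \left(-7 + 4 O^{2}\right) O^{2} = O^{2} \left(-7 + 4 O^{2}\right)$)
$\left(\left(-7\right) \left(-1\right) 11 + f{\left(\sqrt{-9 + 3} - 16 \right)}\right)^{2} = \left(\left(-7\right) \left(-1\right) 11 + \left(\sqrt{-9 + 3} - 16\right)^{2} \left(-7 + 4 \left(\sqrt{-9 + 3} - 16\right)^{2}\right)\right)^{2} = \left(7 \cdot 11 + \left(\sqrt{-6} - 16\right)^{2} \left(-7 + 4 \left(\sqrt{-6} - 16\right)^{2}\right)\right)^{2} = \left(77 + \left(i \sqrt{6} - 16\right)^{2} \left(-7 + 4 \left(i \sqrt{6} - 16\right)^{2}\right)\right)^{2} = \left(77 + \left(-16 + i \sqrt{6}\right)^{2} \left(-7 + 4 \left(-16 + i \sqrt{6}\right)^{2}\right)\right)^{2}$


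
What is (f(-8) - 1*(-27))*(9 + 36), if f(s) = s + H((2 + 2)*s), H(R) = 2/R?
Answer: 13635/16 ≈ 852.19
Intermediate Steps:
f(s) = s + 1/(2*s) (f(s) = s + 2/(((2 + 2)*s)) = s + 2/((4*s)) = s + 2*(1/(4*s)) = s + 1/(2*s))
(f(-8) - 1*(-27))*(9 + 36) = ((-8 + (½)/(-8)) - 1*(-27))*(9 + 36) = ((-8 + (½)*(-⅛)) + 27)*45 = ((-8 - 1/16) + 27)*45 = (-129/16 + 27)*45 = (303/16)*45 = 13635/16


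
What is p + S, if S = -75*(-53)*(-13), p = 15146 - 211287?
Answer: -247816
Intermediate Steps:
p = -196141
S = -51675 (S = 3975*(-13) = -51675)
p + S = -196141 - 51675 = -247816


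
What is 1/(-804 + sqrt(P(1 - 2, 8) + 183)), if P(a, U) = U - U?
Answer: -268/215411 - sqrt(183)/646233 ≈ -0.0012651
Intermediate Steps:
P(a, U) = 0
1/(-804 + sqrt(P(1 - 2, 8) + 183)) = 1/(-804 + sqrt(0 + 183)) = 1/(-804 + sqrt(183))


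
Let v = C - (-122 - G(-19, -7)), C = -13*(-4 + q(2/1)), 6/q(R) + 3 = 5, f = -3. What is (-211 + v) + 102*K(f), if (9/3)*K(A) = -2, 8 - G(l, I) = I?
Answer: -129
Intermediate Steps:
G(l, I) = 8 - I
K(A) = -⅔ (K(A) = (⅓)*(-2) = -⅔)
q(R) = 3 (q(R) = 6/(-3 + 5) = 6/2 = 6*(½) = 3)
C = 13 (C = -13*(-4 + 3) = -13*(-1) = 13)
v = 150 (v = 13 - (-122 - (8 - 1*(-7))) = 13 - (-122 - (8 + 7)) = 13 - (-122 - 1*15) = 13 - (-122 - 15) = 13 - 1*(-137) = 13 + 137 = 150)
(-211 + v) + 102*K(f) = (-211 + 150) + 102*(-⅔) = -61 - 68 = -129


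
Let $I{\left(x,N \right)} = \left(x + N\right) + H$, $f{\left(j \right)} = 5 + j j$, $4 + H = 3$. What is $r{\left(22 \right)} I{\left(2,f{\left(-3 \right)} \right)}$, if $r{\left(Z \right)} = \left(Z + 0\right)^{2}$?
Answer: $7260$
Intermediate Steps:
$H = -1$ ($H = -4 + 3 = -1$)
$r{\left(Z \right)} = Z^{2}$
$f{\left(j \right)} = 5 + j^{2}$
$I{\left(x,N \right)} = -1 + N + x$ ($I{\left(x,N \right)} = \left(x + N\right) - 1 = \left(N + x\right) - 1 = -1 + N + x$)
$r{\left(22 \right)} I{\left(2,f{\left(-3 \right)} \right)} = 22^{2} \left(-1 + \left(5 + \left(-3\right)^{2}\right) + 2\right) = 484 \left(-1 + \left(5 + 9\right) + 2\right) = 484 \left(-1 + 14 + 2\right) = 484 \cdot 15 = 7260$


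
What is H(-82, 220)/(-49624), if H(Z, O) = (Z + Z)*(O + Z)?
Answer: 2829/6203 ≈ 0.45607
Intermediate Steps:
H(Z, O) = 2*Z*(O + Z) (H(Z, O) = (2*Z)*(O + Z) = 2*Z*(O + Z))
H(-82, 220)/(-49624) = (2*(-82)*(220 - 82))/(-49624) = (2*(-82)*138)*(-1/49624) = -22632*(-1/49624) = 2829/6203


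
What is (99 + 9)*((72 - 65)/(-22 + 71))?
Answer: 108/7 ≈ 15.429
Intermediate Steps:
(99 + 9)*((72 - 65)/(-22 + 71)) = 108*(7/49) = 108*(7*(1/49)) = 108*(⅐) = 108/7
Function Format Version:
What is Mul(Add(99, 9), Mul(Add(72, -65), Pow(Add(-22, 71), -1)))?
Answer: Rational(108, 7) ≈ 15.429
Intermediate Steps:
Mul(Add(99, 9), Mul(Add(72, -65), Pow(Add(-22, 71), -1))) = Mul(108, Mul(7, Pow(49, -1))) = Mul(108, Mul(7, Rational(1, 49))) = Mul(108, Rational(1, 7)) = Rational(108, 7)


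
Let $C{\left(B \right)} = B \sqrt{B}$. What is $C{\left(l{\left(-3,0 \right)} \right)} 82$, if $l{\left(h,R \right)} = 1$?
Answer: $82$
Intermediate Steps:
$C{\left(B \right)} = B^{\frac{3}{2}}$
$C{\left(l{\left(-3,0 \right)} \right)} 82 = 1^{\frac{3}{2}} \cdot 82 = 1 \cdot 82 = 82$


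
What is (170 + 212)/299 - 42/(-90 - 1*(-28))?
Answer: 18121/9269 ≈ 1.9550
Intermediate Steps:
(170 + 212)/299 - 42/(-90 - 1*(-28)) = 382*(1/299) - 42/(-90 + 28) = 382/299 - 42/(-62) = 382/299 - 42*(-1/62) = 382/299 + 21/31 = 18121/9269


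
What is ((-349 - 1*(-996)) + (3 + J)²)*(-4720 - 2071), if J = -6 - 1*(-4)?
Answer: -4400568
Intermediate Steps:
J = -2 (J = -6 + 4 = -2)
((-349 - 1*(-996)) + (3 + J)²)*(-4720 - 2071) = ((-349 - 1*(-996)) + (3 - 2)²)*(-4720 - 2071) = ((-349 + 996) + 1²)*(-6791) = (647 + 1)*(-6791) = 648*(-6791) = -4400568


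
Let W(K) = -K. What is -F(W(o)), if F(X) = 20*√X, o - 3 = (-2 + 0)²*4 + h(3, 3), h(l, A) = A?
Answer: -20*I*√22 ≈ -93.808*I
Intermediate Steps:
o = 22 (o = 3 + ((-2 + 0)²*4 + 3) = 3 + ((-2)²*4 + 3) = 3 + (4*4 + 3) = 3 + (16 + 3) = 3 + 19 = 22)
-F(W(o)) = -20*√(-1*22) = -20*√(-22) = -20*I*√22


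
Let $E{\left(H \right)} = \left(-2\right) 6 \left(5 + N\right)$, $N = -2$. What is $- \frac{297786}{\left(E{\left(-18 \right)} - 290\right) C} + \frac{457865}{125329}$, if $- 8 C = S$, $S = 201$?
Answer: $- \frac{44761285127}{1368718009} \approx -32.703$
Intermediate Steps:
$C = - \frac{201}{8}$ ($C = \left(- \frac{1}{8}\right) 201 = - \frac{201}{8} \approx -25.125$)
$E{\left(H \right)} = -36$ ($E{\left(H \right)} = \left(-2\right) 6 \left(5 - 2\right) = \left(-12\right) 3 = -36$)
$- \frac{297786}{\left(E{\left(-18 \right)} - 290\right) C} + \frac{457865}{125329} = - \frac{297786}{\left(-36 - 290\right) \left(- \frac{201}{8}\right)} + \frac{457865}{125329} = - \frac{297786}{\left(-326\right) \left(- \frac{201}{8}\right)} + 457865 \cdot \frac{1}{125329} = - \frac{297786}{\frac{32763}{4}} + \frac{457865}{125329} = \left(-297786\right) \frac{4}{32763} + \frac{457865}{125329} = - \frac{397048}{10921} + \frac{457865}{125329} = - \frac{44761285127}{1368718009}$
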